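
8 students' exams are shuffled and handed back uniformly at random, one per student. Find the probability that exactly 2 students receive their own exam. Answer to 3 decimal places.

Choose which 2 of the 8 are fixed: C(8,2) = 28 ways.
The remaining 6 must have no fixed point: D(6) = 265.
P = 28·265/40320 = 53/288 ≈ 0.184.

0.184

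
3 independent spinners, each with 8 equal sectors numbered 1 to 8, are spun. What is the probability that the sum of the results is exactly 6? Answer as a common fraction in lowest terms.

There are 8^3 = 512 equally likely outcomes.
The number of ordered 3-tuples from {1,…,8} summing to 6 is 10.
P(sum = 6) = 10/512 = 5/256.

5/256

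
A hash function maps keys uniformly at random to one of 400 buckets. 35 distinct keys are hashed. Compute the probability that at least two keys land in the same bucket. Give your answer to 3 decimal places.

It's easier to compute the probability that all 35 are distinct.
P(all distinct) = 400/400 · 399/400 · ··· · 366/400 ≈ 0.216.
So the probability of at least one match is 1 − 0.216 = 0.784.

0.784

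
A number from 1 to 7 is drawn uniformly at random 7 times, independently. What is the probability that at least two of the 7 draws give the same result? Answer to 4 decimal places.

P(all 7 different) = 7/7 · 6/7 · ··· · 1/7 ≈ 0.0061.
P(at least two equal) = 1 − 0.0061 = 0.9939.

0.9939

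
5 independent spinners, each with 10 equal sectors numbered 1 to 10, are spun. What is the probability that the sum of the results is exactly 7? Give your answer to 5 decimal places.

0.00015

There are 10^5 = 100000 equally likely outcomes.
The number of ordered 5-tuples from {1,…,10} summing to 7 is 15.
P(sum = 7) = 15/100000 = 3/20000 ≈ 0.00015.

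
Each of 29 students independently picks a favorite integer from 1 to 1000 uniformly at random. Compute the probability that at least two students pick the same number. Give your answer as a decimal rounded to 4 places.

0.3363

It's easier to compute the probability that all 29 are distinct.
P(all distinct) = 1000/1000 · 999/1000 · ··· · 972/1000 ≈ 0.6637.
So the probability of at least one match is 1 − 0.6637 = 0.3363.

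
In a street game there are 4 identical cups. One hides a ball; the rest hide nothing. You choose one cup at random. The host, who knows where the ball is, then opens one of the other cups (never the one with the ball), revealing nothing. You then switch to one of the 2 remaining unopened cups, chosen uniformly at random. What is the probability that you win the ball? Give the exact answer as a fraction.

Your original cup holds the ball with probability 1/4, so the other 3 collectively hold it with probability 3/4.
The host can always find an empty cup to open, so this doesn't change that 3/4; it is now spread over the 2 remaining unopened cups.
P(win by switching) = (3/4) · (1/2) = 3/8.

3/8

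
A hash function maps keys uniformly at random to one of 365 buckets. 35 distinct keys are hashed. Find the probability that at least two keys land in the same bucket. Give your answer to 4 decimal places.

0.8144

It's easier to compute the probability that all 35 are distinct.
P(all distinct) = 365/365 · 364/365 · ··· · 331/365 ≈ 0.1856.
So the probability of at least one match is 1 − 0.1856 = 0.8144.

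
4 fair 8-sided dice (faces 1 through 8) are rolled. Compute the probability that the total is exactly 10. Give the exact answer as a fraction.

There are 8^4 = 4096 equally likely outcomes.
The number of ordered 4-tuples from {1,…,8} summing to 10 is 84.
P(sum = 10) = 84/4096 = 21/1024.

21/1024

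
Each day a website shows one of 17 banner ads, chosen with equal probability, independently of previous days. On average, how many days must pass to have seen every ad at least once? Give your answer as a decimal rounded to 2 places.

58.47

After i distinct types are collected, each trial gives a new one with probability (17−i)/17, so the expected wait for the next new type is 17/(17−i).
E = 17/17 + 17/16 + 17/15 + 17/14 + 17/13 + 17/12 + 17/11 + 17/10 + 17/9 + 17/8 + 17/7 + 17/6 + 17/5 + 17/4 + 17/3 + 17/2 + 17/1 = 42142223/720720 ≈ 58.47.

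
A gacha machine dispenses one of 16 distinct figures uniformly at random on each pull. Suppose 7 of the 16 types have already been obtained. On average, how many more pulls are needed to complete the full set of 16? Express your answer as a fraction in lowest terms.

Starting from 7 distinct types, each trial gives a new one with probability (16−i)/16 when i types are held, so the wait for the next new type is 16/(16−i).
E = 16/9 + 16/8 + 16/7 + 16/6 + 16/5 + 16/4 + 16/3 + 16/2 + 16/1 = 14258/315.

14258/315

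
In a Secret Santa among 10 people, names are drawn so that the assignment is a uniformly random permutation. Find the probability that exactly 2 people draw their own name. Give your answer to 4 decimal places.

Choose which 2 of the 10 are fixed: C(10,2) = 45 ways.
The remaining 8 must have no fixed point: D(8) = 14833.
P = 45·14833/3628800 = 2119/11520 ≈ 0.1839.

0.1839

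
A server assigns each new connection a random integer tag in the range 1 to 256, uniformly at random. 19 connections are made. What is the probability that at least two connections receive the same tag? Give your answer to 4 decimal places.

It's easier to compute the probability that all 19 are distinct.
P(all distinct) = 256/256 · 255/256 · ··· · 238/256 ≈ 0.5043.
So the probability of at least one match is 1 − 0.5043 = 0.4957.

0.4957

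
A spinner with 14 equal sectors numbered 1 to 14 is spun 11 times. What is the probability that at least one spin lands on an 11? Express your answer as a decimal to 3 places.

0.557

P(no spin lands on an 11) = (13/14)^11 ≈ 0.443.
P(at least one) = 1 − 0.443 = 0.557.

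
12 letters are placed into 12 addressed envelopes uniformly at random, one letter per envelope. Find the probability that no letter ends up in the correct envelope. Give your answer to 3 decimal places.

0.368

This is the derangement probability: permutations of 12 with no fixed point.
D(12) = 12! · (1 − 1/1! + 1/2! − ··· + (−1)^12/12!) = 176214841.
P = 176214841/479001600 = 16019531/43545600 ≈ 0.368.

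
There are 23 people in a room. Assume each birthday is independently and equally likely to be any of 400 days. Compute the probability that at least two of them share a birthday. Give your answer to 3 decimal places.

It's easier to compute the probability that all 23 are distinct.
P(all distinct) = 400/400 · 399/400 · ··· · 378/400 ≈ 0.525.
So the probability of at least one match is 1 − 0.525 = 0.475.

0.475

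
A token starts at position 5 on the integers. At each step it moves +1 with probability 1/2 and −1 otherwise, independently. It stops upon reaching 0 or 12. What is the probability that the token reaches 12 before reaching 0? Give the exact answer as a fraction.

With a fair step, P(i) = ½P(i−1) + ½P(i+1) with P(0)=0, P(12)=1 has the linear solution P(i) = i/12.
P(5) = 5/12.

5/12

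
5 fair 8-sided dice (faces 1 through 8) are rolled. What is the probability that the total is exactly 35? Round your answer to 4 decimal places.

There are 8^5 = 32768 equally likely outcomes.
The number of ordered 5-tuples from {1,…,8} summing to 35 is 126.
P(sum = 35) = 126/32768 = 63/16384 ≈ 0.0038.

0.0038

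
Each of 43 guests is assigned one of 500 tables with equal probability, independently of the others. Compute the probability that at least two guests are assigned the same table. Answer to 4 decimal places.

0.8442

It's easier to compute the probability that all 43 are distinct.
P(all distinct) = 500/500 · 499/500 · ··· · 458/500 ≈ 0.1558.
So the probability of at least one match is 1 − 0.1558 = 0.8442.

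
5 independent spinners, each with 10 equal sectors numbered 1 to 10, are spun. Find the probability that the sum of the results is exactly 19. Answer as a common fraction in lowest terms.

There are 10^5 = 100000 equally likely outcomes.
The number of ordered 5-tuples from {1,…,10} summing to 19 is 2710.
P(sum = 19) = 2710/100000 = 271/10000.

271/10000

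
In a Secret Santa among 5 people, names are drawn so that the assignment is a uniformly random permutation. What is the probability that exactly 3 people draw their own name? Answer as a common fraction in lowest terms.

Choose which 3 of the 5 are fixed: C(5,3) = 10 ways.
The remaining 2 must have no fixed point: D(2) = 1.
P = 10·1/120 = 1/12.

1/12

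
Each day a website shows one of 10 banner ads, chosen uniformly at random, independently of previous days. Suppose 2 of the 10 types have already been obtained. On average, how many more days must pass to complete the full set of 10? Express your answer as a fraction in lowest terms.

761/28

Starting from 2 distinct types, each trial gives a new one with probability (10−i)/10 when i types are held, so the wait for the next new type is 10/(10−i).
E = 10/8 + 10/7 + 10/6 + 10/5 + 10/4 + 10/3 + 10/2 + 10/1 = 761/28.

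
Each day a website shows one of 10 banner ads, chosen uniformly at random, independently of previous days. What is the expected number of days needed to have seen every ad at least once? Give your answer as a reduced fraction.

7381/252

After i distinct types are collected, each trial gives a new one with probability (10−i)/10, so the expected wait for the next new type is 10/(10−i).
E = 10/10 + 10/9 + 10/8 + 10/7 + 10/6 + 10/5 + 10/4 + 10/3 + 10/2 + 10/1 = 7381/252.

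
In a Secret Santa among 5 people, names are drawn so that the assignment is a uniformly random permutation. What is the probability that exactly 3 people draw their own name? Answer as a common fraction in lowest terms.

1/12

Choose which 3 of the 5 are fixed: C(5,3) = 10 ways.
The remaining 2 must have no fixed point: D(2) = 1.
P = 10·1/120 = 1/12.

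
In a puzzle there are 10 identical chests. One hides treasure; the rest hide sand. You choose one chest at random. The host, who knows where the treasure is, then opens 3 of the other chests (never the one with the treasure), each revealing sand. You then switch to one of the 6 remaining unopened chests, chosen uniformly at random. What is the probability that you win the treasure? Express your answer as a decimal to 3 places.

0.150

Your original chest holds the treasure with probability 1/10, so the other 9 collectively hold it with probability 9/10.
The host can always find 3 empty chests to open, so the reveals don't change that 9/10; it is now spread over the 6 remaining unopened chests.
P(win by switching) = (9/10) · (1/6) = 3/20 ≈ 0.150.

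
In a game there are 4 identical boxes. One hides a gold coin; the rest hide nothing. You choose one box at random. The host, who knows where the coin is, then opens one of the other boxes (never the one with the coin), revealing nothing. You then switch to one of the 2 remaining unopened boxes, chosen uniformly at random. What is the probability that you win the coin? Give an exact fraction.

Your original box holds the coin with probability 1/4, so the other 3 collectively hold it with probability 3/4.
The host can always find an empty box to open, so this doesn't change that 3/4; it is now spread over the 2 remaining unopened boxes.
P(win by switching) = (3/4) · (1/2) = 3/8.

3/8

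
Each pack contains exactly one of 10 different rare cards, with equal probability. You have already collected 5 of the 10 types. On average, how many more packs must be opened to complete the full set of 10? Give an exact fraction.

137/6

Starting from 5 distinct types, each trial gives a new one with probability (10−i)/10 when i types are held, so the wait for the next new type is 10/(10−i).
E = 10/5 + 10/4 + 10/3 + 10/2 + 10/1 = 137/6.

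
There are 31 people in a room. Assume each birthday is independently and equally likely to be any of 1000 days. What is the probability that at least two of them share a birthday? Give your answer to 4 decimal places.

0.3749

It's easier to compute the probability that all 31 are distinct.
P(all distinct) = 1000/1000 · 999/1000 · ··· · 970/1000 ≈ 0.6251.
So the probability of at least one match is 1 − 0.6251 = 0.3749.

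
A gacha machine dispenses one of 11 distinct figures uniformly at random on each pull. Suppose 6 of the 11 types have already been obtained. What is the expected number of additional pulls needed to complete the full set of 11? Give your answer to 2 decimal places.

Starting from 6 distinct types, each trial gives a new one with probability (11−i)/11 when i types are held, so the wait for the next new type is 11/(11−i).
E = 11/5 + 11/4 + 11/3 + 11/2 + 11/1 = 1507/60 ≈ 25.12.

25.12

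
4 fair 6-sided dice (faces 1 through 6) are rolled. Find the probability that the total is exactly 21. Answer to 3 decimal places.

0.015

There are 6^4 = 1296 equally likely outcomes.
The number of ordered 4-tuples from {1,…,6} summing to 21 is 20.
P(sum = 21) = 20/1296 = 5/324 ≈ 0.015.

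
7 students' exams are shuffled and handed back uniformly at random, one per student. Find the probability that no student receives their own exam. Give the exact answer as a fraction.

103/280

This is the derangement probability: permutations of 7 with no fixed point.
D(7) = 7! · (1 − 1/1! + 1/2! − ··· + (−1)^7/7!) = 1854.
P = 1854/5040 = 103/280.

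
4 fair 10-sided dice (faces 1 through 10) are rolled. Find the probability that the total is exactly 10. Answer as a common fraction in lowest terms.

21/2500

There are 10^4 = 10000 equally likely outcomes.
The number of ordered 4-tuples from {1,…,10} summing to 10 is 84.
P(sum = 10) = 84/10000 = 21/2500.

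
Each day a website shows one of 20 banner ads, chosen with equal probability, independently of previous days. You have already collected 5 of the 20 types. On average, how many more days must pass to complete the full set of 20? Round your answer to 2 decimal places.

66.36

Starting from 5 distinct types, each trial gives a new one with probability (20−i)/20 when i types are held, so the wait for the next new type is 20/(20−i).
E = 20/15 + 20/14 + 20/13 + 20/12 + 20/11 + 20/10 + 20/9 + 20/8 + 20/7 + 20/6 + 20/5 + 20/4 + 20/3 + 20/2 + 20/1 = 1195757/18018 ≈ 66.36.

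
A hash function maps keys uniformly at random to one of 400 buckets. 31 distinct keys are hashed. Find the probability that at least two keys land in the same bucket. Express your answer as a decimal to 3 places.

It's easier to compute the probability that all 31 are distinct.
P(all distinct) = 400/400 · 399/400 · ··· · 370/400 ≈ 0.303.
So the probability of at least one match is 1 − 0.303 = 0.697.

0.697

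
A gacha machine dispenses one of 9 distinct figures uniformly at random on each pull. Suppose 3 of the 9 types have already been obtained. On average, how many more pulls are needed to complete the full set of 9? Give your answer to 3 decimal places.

22.050

Starting from 3 distinct types, each trial gives a new one with probability (9−i)/9 when i types are held, so the wait for the next new type is 9/(9−i).
E = 9/6 + 9/5 + 9/4 + 9/3 + 9/2 + 9/1 = 441/20 ≈ 22.050.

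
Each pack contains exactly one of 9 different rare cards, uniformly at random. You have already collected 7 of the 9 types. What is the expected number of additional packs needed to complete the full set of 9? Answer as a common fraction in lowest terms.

27/2

Starting from 7 distinct types, each trial gives a new one with probability (9−i)/9 when i types are held, so the wait for the next new type is 9/(9−i).
E = 9/2 + 9/1 = 27/2.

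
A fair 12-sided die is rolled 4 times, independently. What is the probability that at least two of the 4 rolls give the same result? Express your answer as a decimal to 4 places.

P(all 4 different) = 12/12 · 11/12 · ··· · 9/12 ≈ 0.5729.
P(at least two equal) = 1 − 0.5729 = 0.4271.

0.4271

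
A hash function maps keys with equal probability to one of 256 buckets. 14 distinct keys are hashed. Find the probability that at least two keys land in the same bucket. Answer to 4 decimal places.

0.3036

It's easier to compute the probability that all 14 are distinct.
P(all distinct) = 256/256 · 255/256 · ··· · 243/256 ≈ 0.6964.
So the probability of at least one match is 1 − 0.6964 = 0.3036.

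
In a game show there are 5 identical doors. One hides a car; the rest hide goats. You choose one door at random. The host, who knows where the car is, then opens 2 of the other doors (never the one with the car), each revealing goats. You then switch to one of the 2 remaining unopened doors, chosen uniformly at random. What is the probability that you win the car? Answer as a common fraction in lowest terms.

Your original door holds the car with probability 1/5, so the other 4 collectively hold it with probability 4/5.
The host can always find 2 empty doors to open, so the reveals don't change that 4/5; it is now spread over the 2 remaining unopened doors.
P(win by switching) = (4/5) · (1/2) = 2/5.

2/5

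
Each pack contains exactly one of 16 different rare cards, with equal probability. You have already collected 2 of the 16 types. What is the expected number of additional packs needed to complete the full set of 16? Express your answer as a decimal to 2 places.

Starting from 2 distinct types, each trial gives a new one with probability (16−i)/16 when i types are held, so the wait for the next new type is 16/(16−i).
E = 16/14 + 16/13 + 16/12 + 16/11 + 16/10 + 16/9 + 16/8 + 16/7 + 16/6 + 16/5 + 16/4 + 16/3 + 16/2 + 16/1 = 2343466/45045 ≈ 52.02.

52.02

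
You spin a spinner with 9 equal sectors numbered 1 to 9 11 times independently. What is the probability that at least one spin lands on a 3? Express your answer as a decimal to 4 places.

P(no spin lands on a 3) = (8/9)^11 ≈ 0.2737.
P(at least one) = 1 − 0.2737 = 0.7263.

0.7263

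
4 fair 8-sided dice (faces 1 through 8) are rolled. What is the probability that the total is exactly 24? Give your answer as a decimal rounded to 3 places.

0.039

There are 8^4 = 4096 equally likely outcomes.
The number of ordered 4-tuples from {1,…,8} summing to 24 is 161.
P(sum = 24) = 161/4096 ≈ 0.039.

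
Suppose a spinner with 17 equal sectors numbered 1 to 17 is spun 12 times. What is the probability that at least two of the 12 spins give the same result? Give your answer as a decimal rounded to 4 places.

0.9949

P(all 12 different) = 17/17 · 16/17 · ··· · 6/17 ≈ 0.0051.
P(at least two equal) = 1 − 0.0051 = 0.9949.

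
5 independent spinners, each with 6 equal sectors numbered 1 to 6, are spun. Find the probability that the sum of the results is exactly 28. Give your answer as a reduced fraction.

5/2592

There are 6^5 = 7776 equally likely outcomes.
The number of ordered 5-tuples from {1,…,6} summing to 28 is 15.
P(sum = 28) = 15/7776 = 5/2592.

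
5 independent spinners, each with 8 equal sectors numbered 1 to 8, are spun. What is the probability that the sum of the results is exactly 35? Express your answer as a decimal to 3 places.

0.004

There are 8^5 = 32768 equally likely outcomes.
The number of ordered 5-tuples from {1,…,8} summing to 35 is 126.
P(sum = 35) = 126/32768 = 63/16384 ≈ 0.004.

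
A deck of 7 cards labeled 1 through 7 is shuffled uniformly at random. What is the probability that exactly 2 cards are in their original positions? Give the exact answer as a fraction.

Choose which 2 of the 7 are fixed: C(7,2) = 21 ways.
The remaining 5 must have no fixed point: D(5) = 44.
P = 21·44/5040 = 11/60.

11/60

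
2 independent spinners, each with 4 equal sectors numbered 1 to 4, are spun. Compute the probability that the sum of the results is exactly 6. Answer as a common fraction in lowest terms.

There are 4^2 = 16 equally likely outcomes.
The number of ordered 2-tuples from {1,…,4} summing to 6 is 3.
P(sum = 6) = 3/16.

3/16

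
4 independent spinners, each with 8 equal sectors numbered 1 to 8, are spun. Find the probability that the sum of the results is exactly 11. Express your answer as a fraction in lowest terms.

15/512

There are 8^4 = 4096 equally likely outcomes.
The number of ordered 4-tuples from {1,…,8} summing to 11 is 120.
P(sum = 11) = 120/4096 = 15/512.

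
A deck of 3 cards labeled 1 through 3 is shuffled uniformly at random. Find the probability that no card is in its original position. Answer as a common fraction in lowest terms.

This is the derangement probability: permutations of 3 with no fixed point.
D(3) = 3! · (1 − 1/1! + 1/2! − ··· + (−1)^3/3!) = 2.
P = 2/6 = 1/3.

1/3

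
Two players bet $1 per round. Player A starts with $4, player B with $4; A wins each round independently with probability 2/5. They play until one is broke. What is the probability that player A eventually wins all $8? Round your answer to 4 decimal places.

Let r = q/p = (3/5)/(2/5) = 3/2. The recurrence P(i) = p·P(i+1) + q·P(i−1) with P(0)=0, P(8)=1 gives P(i) = (1 − r^i)/(1 − r^8).
P(4) = (1 − (3/2)^4) / (1 − (3/2)^8) = 16/97 ≈ 0.1649.

0.1649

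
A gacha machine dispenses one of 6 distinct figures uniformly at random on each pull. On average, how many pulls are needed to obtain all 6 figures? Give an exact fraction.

147/10

After i distinct types are collected, each trial gives a new one with probability (6−i)/6, so the expected wait for the next new type is 6/(6−i).
E = 6/6 + 6/5 + 6/4 + 6/3 + 6/2 + 6/1 = 147/10.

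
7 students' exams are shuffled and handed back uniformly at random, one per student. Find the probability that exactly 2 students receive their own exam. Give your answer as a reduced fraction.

11/60

Choose which 2 of the 7 are fixed: C(7,2) = 21 ways.
The remaining 5 must have no fixed point: D(5) = 44.
P = 21·44/5040 = 11/60.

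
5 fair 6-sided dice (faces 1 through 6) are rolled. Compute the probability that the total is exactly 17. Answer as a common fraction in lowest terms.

65/648

There are 6^5 = 7776 equally likely outcomes.
The number of ordered 5-tuples from {1,…,6} summing to 17 is 780.
P(sum = 17) = 780/7776 = 65/648.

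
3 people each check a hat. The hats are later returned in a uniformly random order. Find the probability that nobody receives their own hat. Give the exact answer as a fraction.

This is the derangement probability: permutations of 3 with no fixed point.
D(3) = 3! · (1 − 1/1! + 1/2! − ··· + (−1)^3/3!) = 2.
P = 2/6 = 1/3.

1/3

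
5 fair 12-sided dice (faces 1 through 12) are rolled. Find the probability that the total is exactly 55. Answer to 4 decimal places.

0.0005

There are 12^5 = 248832 equally likely outcomes.
The number of ordered 5-tuples from {1,…,12} summing to 55 is 126.
P(sum = 55) = 126/248832 = 7/13824 ≈ 0.0005.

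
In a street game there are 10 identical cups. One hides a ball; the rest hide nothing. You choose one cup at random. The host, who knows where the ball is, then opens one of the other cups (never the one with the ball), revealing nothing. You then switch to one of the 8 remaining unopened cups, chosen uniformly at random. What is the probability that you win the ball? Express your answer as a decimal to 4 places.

0.1125

Your original cup holds the ball with probability 1/10, so the other 9 collectively hold it with probability 9/10.
The host can always find an empty cup to open, so this doesn't change that 9/10; it is now spread over the 8 remaining unopened cups.
P(win by switching) = (9/10) · (1/8) = 9/80 ≈ 0.1125.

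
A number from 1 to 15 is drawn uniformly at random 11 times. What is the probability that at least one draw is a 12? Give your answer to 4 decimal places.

0.5318

P(no draw is a 12) = (14/15)^11 ≈ 0.4682.
P(at least one) = 1 − 0.4682 = 0.5318.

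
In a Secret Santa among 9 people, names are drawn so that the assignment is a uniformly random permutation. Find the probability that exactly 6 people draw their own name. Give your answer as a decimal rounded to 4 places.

0.0005

Choose which 6 of the 9 are fixed: C(9,6) = 84 ways.
The remaining 3 must have no fixed point: D(3) = 2.
P = 84·2/362880 = 1/2160 ≈ 0.0005.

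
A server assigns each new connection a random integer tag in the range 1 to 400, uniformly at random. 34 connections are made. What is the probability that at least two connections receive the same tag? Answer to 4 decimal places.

It's easier to compute the probability that all 34 are distinct.
P(all distinct) = 400/400 · 399/400 · ··· · 367/400 ≈ 0.2361.
So the probability of at least one match is 1 − 0.2361 = 0.7639.

0.7639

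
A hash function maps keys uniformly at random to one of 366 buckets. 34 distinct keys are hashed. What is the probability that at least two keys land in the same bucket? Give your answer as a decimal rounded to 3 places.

0.794

It's easier to compute the probability that all 34 are distinct.
P(all distinct) = 366/366 · 365/366 · ··· · 333/366 ≈ 0.206.
So the probability of at least one match is 1 − 0.206 = 0.794.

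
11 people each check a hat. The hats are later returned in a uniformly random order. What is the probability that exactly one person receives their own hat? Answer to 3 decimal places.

0.368

Choose which one is fixed: C(11,1) = 11 ways.
The remaining 10 must have no fixed point: D(10) = 1334961.
P = 11·1334961/39916800 = 16481/44800 ≈ 0.368.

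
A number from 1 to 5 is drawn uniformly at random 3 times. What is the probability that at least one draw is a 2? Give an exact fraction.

61/125

P(no draw is a 2) = (4/5)^3 = 64/125.
P(at least one) = 1 − 64/125 = 61/125.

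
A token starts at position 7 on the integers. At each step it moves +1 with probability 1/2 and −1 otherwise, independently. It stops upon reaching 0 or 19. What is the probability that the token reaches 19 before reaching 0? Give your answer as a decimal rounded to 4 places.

0.3684

With a fair step, P(i) = ½P(i−1) + ½P(i+1) with P(0)=0, P(19)=1 has the linear solution P(i) = i/19.
P(7) = 7/19 ≈ 0.3684.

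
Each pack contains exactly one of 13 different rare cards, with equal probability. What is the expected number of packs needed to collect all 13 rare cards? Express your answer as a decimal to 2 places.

After i distinct types are collected, each trial gives a new one with probability (13−i)/13, so the expected wait for the next new type is 13/(13−i).
E = 13/13 + 13/12 + 13/11 + 13/10 + 13/9 + 13/8 + 13/7 + 13/6 + 13/5 + 13/4 + 13/3 + 13/2 + 13/1 = 1145993/27720 ≈ 41.34.

41.34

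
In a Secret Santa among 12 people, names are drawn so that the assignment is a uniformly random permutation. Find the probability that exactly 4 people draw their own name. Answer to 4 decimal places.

0.0153

Choose which 4 of the 12 are fixed: C(12,4) = 495 ways.
The remaining 8 must have no fixed point: D(8) = 14833.
P = 495·14833/479001600 = 2119/138240 ≈ 0.0153.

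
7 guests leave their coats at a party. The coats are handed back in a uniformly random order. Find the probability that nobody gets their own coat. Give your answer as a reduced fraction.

103/280

This is the derangement probability: permutations of 7 with no fixed point.
D(7) = 7! · (1 − 1/1! + 1/2! − ··· + (−1)^7/7!) = 1854.
P = 1854/5040 = 103/280.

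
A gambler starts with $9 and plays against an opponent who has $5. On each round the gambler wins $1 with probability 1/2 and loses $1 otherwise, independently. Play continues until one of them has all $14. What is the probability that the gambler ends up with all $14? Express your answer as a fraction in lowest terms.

9/14

With a fair step, P(i) = ½P(i−1) + ½P(i+1) with P(0)=0, P(14)=1 has the linear solution P(i) = i/14.
P(9) = 9/14.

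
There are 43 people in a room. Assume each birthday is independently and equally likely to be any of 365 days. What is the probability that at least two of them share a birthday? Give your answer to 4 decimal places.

It's easier to compute the probability that all 43 are distinct.
P(all distinct) = 365/365 · 364/365 · ··· · 323/365 ≈ 0.0761.
So the probability of at least one match is 1 − 0.0761 = 0.9239.

0.9239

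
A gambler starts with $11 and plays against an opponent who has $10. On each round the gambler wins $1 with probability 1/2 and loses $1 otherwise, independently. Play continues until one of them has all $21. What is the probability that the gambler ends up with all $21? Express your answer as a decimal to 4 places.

0.5238

With a fair step, P(i) = ½P(i−1) + ½P(i+1) with P(0)=0, P(21)=1 has the linear solution P(i) = i/21.
P(11) = 11/21 ≈ 0.5238.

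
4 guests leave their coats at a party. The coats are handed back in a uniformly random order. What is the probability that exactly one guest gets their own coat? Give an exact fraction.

Choose which one is fixed: C(4,1) = 4 ways.
The remaining 3 must have no fixed point: D(3) = 2.
P = 4·2/24 = 1/3.

1/3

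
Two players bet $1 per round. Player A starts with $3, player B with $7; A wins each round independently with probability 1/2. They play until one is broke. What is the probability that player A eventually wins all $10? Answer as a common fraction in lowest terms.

3/10

With a fair step, P(i) = ½P(i−1) + ½P(i+1) with P(0)=0, P(10)=1 has the linear solution P(i) = i/10.
P(3) = 3/10.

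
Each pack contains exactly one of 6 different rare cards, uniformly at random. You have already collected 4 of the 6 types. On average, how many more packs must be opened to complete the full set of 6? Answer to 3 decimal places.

Starting from 4 distinct types, each trial gives a new one with probability (6−i)/6 when i types are held, so the wait for the next new type is 6/(6−i).
E = 6/2 + 6/1 = 9 ≈ 9.000.

9.000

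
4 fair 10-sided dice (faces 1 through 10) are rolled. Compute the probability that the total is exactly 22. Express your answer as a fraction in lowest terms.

There are 10^4 = 10000 equally likely outcomes.
The number of ordered 4-tuples from {1,…,10} summing to 22 is 670.
P(sum = 22) = 670/10000 = 67/1000.

67/1000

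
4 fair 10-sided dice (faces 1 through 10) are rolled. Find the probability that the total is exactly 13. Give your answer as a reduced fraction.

11/500

There are 10^4 = 10000 equally likely outcomes.
The number of ordered 4-tuples from {1,…,10} summing to 13 is 220.
P(sum = 13) = 220/10000 = 11/500.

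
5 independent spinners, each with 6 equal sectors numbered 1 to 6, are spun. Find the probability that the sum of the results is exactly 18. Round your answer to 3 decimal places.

0.100

There are 6^5 = 7776 equally likely outcomes.
The number of ordered 5-tuples from {1,…,6} summing to 18 is 780.
P(sum = 18) = 780/7776 = 65/648 ≈ 0.100.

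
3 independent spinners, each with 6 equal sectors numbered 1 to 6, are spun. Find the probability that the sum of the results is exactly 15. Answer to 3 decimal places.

0.046

There are 6^3 = 216 equally likely outcomes.
The number of ordered 3-tuples from {1,…,6} summing to 15 is 10.
P(sum = 15) = 10/216 = 5/108 ≈ 0.046.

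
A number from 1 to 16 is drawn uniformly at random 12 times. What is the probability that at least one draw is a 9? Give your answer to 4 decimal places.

P(no draw is a 9) = (15/16)^12 ≈ 0.4610.
P(at least one) = 1 − 0.4610 = 0.5390.

0.5390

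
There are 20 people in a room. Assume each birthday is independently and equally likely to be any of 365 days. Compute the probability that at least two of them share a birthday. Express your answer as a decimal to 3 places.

0.411

It's easier to compute the probability that all 20 are distinct.
P(all distinct) = 365/365 · 364/365 · ··· · 346/365 ≈ 0.589.
So the probability of at least one match is 1 − 0.589 = 0.411.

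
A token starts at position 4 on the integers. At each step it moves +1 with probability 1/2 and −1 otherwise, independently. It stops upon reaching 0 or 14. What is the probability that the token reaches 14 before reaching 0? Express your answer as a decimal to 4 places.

With a fair step, P(i) = ½P(i−1) + ½P(i+1) with P(0)=0, P(14)=1 has the linear solution P(i) = i/14.
P(4) = 4/14 = 2/7 ≈ 0.2857.

0.2857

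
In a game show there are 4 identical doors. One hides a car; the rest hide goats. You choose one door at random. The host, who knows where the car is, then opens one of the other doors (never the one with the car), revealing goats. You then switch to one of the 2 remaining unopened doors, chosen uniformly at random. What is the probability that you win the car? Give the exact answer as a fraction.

Your original door holds the car with probability 1/4, so the other 3 collectively hold it with probability 3/4.
The host can always find an empty door to open, so this doesn't change that 3/4; it is now spread over the 2 remaining unopened doors.
P(win by switching) = (3/4) · (1/2) = 3/8.

3/8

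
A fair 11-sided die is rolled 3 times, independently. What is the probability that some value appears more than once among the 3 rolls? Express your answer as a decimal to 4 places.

P(all 3 different) = 11/11 · 10/11 · ··· · 9/11 ≈ 0.7438.
P(at least two equal) = 1 − 0.7438 = 0.2562.

0.2562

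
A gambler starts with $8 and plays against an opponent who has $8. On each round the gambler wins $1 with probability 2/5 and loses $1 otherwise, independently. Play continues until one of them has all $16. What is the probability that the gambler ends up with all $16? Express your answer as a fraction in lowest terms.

Let r = q/p = (3/5)/(2/5) = 3/2. The recurrence P(i) = p·P(i+1) + q·P(i−1) with P(0)=0, P(16)=1 gives P(i) = (1 − r^i)/(1 − r^16).
P(8) = (1 − (3/2)^8) / (1 − (3/2)^16) = 256/6817.

256/6817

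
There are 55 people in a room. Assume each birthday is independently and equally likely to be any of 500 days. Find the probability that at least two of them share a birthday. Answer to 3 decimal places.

It's easier to compute the probability that all 55 are distinct.
P(all distinct) = 500/500 · 499/500 · ··· · 446/500 ≈ 0.046.
So the probability of at least one match is 1 − 0.046 = 0.954.

0.954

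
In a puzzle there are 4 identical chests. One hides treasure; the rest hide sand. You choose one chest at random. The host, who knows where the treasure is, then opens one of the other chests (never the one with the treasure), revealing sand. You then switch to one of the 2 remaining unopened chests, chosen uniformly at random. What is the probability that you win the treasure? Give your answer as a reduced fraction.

Your original chest holds the treasure with probability 1/4, so the other 3 collectively hold it with probability 3/4.
The host can always find an empty chest to open, so this doesn't change that 3/4; it is now spread over the 2 remaining unopened chests.
P(win by switching) = (3/4) · (1/2) = 3/8.

3/8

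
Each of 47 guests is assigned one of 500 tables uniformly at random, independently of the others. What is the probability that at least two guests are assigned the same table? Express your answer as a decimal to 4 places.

It's easier to compute the probability that all 47 are distinct.
P(all distinct) = 500/500 · 499/500 · ··· · 454/500 ≈ 0.1073.
So the probability of at least one match is 1 − 0.1073 = 0.8927.

0.8927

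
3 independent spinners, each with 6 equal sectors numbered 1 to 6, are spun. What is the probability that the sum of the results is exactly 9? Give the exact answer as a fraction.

There are 6^3 = 216 equally likely outcomes.
The number of ordered 3-tuples from {1,…,6} summing to 9 is 25.
P(sum = 9) = 25/216.

25/216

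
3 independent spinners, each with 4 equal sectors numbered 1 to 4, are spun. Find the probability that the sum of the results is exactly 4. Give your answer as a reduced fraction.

There are 4^3 = 64 equally likely outcomes.
The number of ordered 3-tuples from {1,…,4} summing to 4 is 3.
P(sum = 4) = 3/64.

3/64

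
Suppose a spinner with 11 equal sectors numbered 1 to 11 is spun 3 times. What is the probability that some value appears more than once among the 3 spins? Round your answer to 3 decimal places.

P(all 3 different) = 11/11 · 10/11 · ··· · 9/11 ≈ 0.744.
P(at least two equal) = 1 − 0.744 = 0.256.

0.256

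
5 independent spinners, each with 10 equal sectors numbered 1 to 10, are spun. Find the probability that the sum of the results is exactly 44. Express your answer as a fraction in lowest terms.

21/10000

There are 10^5 = 100000 equally likely outcomes.
The number of ordered 5-tuples from {1,…,10} summing to 44 is 210.
P(sum = 44) = 210/100000 = 21/10000.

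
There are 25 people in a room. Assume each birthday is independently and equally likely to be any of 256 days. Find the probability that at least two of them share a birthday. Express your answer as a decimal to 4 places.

It's easier to compute the probability that all 25 are distinct.
P(all distinct) = 256/256 · 255/256 · ··· · 232/256 ≈ 0.2979.
So the probability of at least one match is 1 − 0.2979 = 0.7021.

0.7021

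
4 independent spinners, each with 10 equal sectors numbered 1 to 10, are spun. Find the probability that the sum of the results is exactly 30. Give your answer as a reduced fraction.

There are 10^4 = 10000 equally likely outcomes.
The number of ordered 4-tuples from {1,…,10} summing to 30 is 282.
P(sum = 30) = 282/10000 = 141/5000.

141/5000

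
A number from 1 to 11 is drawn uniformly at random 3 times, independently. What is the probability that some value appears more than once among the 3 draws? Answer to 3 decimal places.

P(all 3 different) = 11/11 · 10/11 · ··· · 9/11 ≈ 0.744.
P(at least two equal) = 1 − 0.744 = 0.256.

0.256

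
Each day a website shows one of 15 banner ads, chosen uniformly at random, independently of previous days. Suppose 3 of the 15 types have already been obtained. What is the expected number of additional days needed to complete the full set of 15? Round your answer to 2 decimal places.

Starting from 3 distinct types, each trial gives a new one with probability (15−i)/15 when i types are held, so the wait for the next new type is 15/(15−i).
E = 15/12 + 15/11 + 15/10 + 15/9 + 15/8 + 15/7 + 15/6 + 15/5 + 15/4 + 15/3 + 15/2 + 15/1 = 86021/1848 ≈ 46.55.

46.55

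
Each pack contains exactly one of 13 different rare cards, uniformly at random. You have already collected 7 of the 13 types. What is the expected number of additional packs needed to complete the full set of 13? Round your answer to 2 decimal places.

Starting from 7 distinct types, each trial gives a new one with probability (13−i)/13 when i types are held, so the wait for the next new type is 13/(13−i).
E = 13/6 + 13/5 + 13/4 + 13/3 + 13/2 + 13/1 = 637/20 ≈ 31.85.

31.85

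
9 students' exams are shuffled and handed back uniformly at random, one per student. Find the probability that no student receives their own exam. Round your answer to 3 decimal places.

This is the derangement probability: permutations of 9 with no fixed point.
D(9) = 9! · (1 − 1/1! + 1/2! − ··· + (−1)^9/9!) = 133496.
P = 133496/362880 = 16687/45360 ≈ 0.368.

0.368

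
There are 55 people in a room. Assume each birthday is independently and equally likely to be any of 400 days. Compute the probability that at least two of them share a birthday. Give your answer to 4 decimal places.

It's easier to compute the probability that all 55 are distinct.
P(all distinct) = 400/400 · 399/400 · ··· · 346/400 ≈ 0.0204.
So the probability of at least one match is 1 − 0.0204 = 0.9796.

0.9796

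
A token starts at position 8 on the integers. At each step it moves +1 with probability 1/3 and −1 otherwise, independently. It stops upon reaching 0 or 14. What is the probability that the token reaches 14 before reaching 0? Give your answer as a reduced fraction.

85/5461

Let r = q/p = (2/3)/(1/3) = 2. The recurrence P(i) = p·P(i+1) + q·P(i−1) with P(0)=0, P(14)=1 gives P(i) = (1 − r^i)/(1 − r^14).
P(8) = (1 − (2)^8) / (1 − (2)^14) = 85/5461.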